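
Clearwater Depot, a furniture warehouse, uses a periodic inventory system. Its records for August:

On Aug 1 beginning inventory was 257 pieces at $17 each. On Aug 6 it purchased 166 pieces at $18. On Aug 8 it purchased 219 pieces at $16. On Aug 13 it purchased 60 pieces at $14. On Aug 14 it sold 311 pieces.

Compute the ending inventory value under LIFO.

Aug 14, 311 sold [LIFO — newest first]: 60 @ $14 + 219 @ $16 + 32 @ $18 = $4,920
Ending inventory: 257 @ $17 + 134 @ $18 = $6,781

Ending inventory = $6,781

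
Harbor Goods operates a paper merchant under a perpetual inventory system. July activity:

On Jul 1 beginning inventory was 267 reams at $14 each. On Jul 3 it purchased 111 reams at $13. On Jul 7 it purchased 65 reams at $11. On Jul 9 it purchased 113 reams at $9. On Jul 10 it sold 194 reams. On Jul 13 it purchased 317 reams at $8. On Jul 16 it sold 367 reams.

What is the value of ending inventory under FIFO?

Jul 10, 194 sold [FIFO — oldest first]: 194 @ $14 = $2,716
Jul 16, 367 sold [FIFO — oldest first]: 73 @ $14 + 111 @ $13 + 65 @ $11 + 113 @ $9 + 5 @ $8 = $4,237
Total COGS = $2,716 + $4,237 = $6,953
Ending inventory: 312 @ $8 = $2,496

Ending inventory = $2,496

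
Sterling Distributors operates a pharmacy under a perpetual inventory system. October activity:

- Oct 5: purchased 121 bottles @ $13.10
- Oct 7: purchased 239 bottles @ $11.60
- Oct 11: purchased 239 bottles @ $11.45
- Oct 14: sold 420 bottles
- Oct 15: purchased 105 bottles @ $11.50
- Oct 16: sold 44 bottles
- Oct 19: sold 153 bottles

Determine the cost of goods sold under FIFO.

Oct 14, 420 sold [FIFO — oldest first]: 121 @ $13.10 + 239 @ $11.60 + 60 @ $11.45 = $5,044.50
Oct 16, 44 sold [FIFO — oldest first]: 44 @ $11.45 = $503.80
Oct 19, 153 sold [FIFO — oldest first]: 135 @ $11.45 + 18 @ $11.50 = $1,752.75
Total COGS = $5,044.50 + $503.80 + $1,752.75 = $7,301.05
Ending inventory: 87 @ $11.50 = $1,000.50

COGS = $7,301.05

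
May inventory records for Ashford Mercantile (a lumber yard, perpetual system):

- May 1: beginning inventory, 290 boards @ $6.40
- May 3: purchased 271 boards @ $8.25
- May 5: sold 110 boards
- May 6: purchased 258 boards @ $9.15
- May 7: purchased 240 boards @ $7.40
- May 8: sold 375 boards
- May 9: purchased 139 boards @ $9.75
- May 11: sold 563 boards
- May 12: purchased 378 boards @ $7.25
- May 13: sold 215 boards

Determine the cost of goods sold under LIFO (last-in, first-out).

COGS = $10,182.45

May 5, 110 sold [LIFO — newest first]: 110 @ $8.25 = $907.50
May 8, 375 sold [LIFO — newest first]: 240 @ $7.40 + 135 @ $9.15 = $3,011.25
May 11, 563 sold [LIFO — newest first]: 139 @ $9.75 + 123 @ $9.15 + 161 @ $8.25 + 140 @ $6.40 = $4,704.95
May 13, 215 sold [LIFO — newest first]: 215 @ $7.25 = $1,558.75
Total COGS = $907.50 + $3,011.25 + $4,704.95 + $1,558.75 = $10,182.45
Ending inventory: 150 @ $6.40 + 163 @ $7.25 = $2,141.75
Check: goods available $12,324.20 = COGS $10,182.45 + ending $2,141.75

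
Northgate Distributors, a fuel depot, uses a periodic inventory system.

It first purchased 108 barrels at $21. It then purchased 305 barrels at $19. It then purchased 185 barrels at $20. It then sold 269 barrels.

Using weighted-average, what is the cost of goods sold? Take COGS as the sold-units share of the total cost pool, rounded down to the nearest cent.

Sale 1, sell 269: 269/598 × $11,763.00 → $5,291.38
Ending inventory (cost pool remaining) = $6,471.62

COGS = $5,291.38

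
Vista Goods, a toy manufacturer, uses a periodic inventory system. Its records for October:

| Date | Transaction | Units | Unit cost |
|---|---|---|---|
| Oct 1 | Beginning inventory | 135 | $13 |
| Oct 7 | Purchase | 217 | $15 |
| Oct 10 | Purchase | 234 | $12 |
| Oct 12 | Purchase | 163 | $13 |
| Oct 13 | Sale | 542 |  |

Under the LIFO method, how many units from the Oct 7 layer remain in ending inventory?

Oct 13, 542 sold [LIFO — newest first]: 163 @ $13 + 234 @ $12 + 145 @ $15 = $7,102
Ending inventory: 135 @ $13 + 72 @ $15 = $2,835
Check: goods available $9,937 = COGS $7,102 + ending $2,835

72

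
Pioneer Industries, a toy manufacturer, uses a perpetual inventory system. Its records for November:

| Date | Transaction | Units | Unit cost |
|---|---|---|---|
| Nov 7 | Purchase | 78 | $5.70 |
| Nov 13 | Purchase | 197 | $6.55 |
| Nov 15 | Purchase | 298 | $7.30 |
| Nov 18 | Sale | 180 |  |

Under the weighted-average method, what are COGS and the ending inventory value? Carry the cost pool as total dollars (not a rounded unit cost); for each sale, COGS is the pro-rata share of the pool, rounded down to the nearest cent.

COGS = $1,228.38; ending inventory = $2,681.97

After Nov 7: 78 on hand, pool $444.60 (≈ $5.7000 each)
After Nov 13: 275 on hand, pool $1,734.95 (≈ $6.3089 each)
After Nov 15: 573 on hand, pool $3,910.35 (≈ $6.8243 each)
Nov 18, sell 180: 180/573 × $3,910.35 → $1,228.38
Ending inventory (cost pool remaining) = $2,681.97
Check: goods available $3,910.35 = COGS $1,228.38 + ending $2,681.97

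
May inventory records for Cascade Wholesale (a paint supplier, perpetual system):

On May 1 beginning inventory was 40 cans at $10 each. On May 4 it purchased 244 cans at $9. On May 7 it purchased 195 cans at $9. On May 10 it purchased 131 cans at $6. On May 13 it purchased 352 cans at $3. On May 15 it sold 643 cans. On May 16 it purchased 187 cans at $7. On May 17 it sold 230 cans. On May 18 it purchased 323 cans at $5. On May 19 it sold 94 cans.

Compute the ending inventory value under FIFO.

May 15, 643 sold [FIFO — oldest first]: 40 @ $10 + 244 @ $9 + 195 @ $9 + 131 @ $6 + 33 @ $3 = $5,236
May 17, 230 sold [FIFO — oldest first]: 230 @ $3 = $690
May 19, 94 sold [FIFO — oldest first]: 89 @ $3 + 5 @ $7 = $302
Total COGS = $5,236 + $690 + $302 = $6,228
Ending inventory: 182 @ $7 + 323 @ $5 = $2,889

Ending inventory = $2,889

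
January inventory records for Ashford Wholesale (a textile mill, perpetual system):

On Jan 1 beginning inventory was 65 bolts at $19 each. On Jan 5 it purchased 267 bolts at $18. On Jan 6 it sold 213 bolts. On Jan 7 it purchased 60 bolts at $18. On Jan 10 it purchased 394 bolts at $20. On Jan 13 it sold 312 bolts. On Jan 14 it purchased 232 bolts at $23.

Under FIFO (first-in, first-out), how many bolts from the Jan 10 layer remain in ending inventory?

261

Jan 6, 213 sold [FIFO — oldest first]: 65 @ $19 + 148 @ $18 = $3,899
Jan 13, 312 sold [FIFO — oldest first]: 119 @ $18 + 60 @ $18 + 133 @ $20 = $5,882
Total COGS = $3,899 + $5,882 = $9,781
Ending inventory: 261 @ $20 + 232 @ $23 = $10,556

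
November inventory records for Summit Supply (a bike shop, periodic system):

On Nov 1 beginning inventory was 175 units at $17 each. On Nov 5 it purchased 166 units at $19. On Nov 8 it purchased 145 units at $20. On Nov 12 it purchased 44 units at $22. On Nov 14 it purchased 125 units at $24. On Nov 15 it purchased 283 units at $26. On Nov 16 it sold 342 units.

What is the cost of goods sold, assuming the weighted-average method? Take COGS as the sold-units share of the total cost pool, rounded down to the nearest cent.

Nov 16, sell 342: 342/938 × $20,355.00 → $7,421.54
Ending inventory (cost pool remaining) = $12,933.46

COGS = $7,421.54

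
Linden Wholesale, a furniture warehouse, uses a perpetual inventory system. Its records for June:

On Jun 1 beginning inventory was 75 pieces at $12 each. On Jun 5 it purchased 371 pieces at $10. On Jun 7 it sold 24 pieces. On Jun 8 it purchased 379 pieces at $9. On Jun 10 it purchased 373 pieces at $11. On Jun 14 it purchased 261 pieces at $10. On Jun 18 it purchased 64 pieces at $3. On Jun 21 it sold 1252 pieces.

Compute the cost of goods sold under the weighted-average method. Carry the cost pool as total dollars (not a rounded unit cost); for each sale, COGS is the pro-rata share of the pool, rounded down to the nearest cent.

After Jun 1: 75 on hand, pool $900.00 (≈ $12.0000 each)
After Jun 5: 446 on hand, pool $4,610.00 (≈ $10.3363 each)
Jun 7, sell 24: 24/446 × $4,610.00 → $248.07
After Jun 8: 801 on hand, pool $7,772.93 (≈ $9.7040 each)
After Jun 10: 1174 on hand, pool $11,875.93 (≈ $10.1158 each)
After Jun 14: 1435 on hand, pool $14,485.93 (≈ $10.0947 each)
After Jun 18: 1499 on hand, pool $14,677.93 (≈ $9.7918 each)
Jun 21, sell 1252: 1252/1499 × $14,677.93 → $12,259.35
Total COGS = $248.07 + $12,259.35 = $12,507.42
Ending inventory (cost pool remaining) = $2,418.58
Check: goods available $14,926.00 = COGS $12,507.42 + ending $2,418.58

COGS = $12,507.42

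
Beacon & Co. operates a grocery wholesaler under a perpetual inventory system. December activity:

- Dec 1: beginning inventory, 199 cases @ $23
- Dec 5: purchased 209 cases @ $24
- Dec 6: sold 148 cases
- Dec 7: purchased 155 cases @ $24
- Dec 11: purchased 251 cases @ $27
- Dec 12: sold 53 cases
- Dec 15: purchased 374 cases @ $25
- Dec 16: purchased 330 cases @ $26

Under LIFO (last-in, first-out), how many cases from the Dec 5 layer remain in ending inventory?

Dec 6, 148 sold [LIFO — newest first]: 148 @ $24 = $3,552
Dec 12, 53 sold [LIFO — newest first]: 53 @ $27 = $1,431
Total COGS = $3,552 + $1,431 = $4,983
Ending inventory: 199 @ $23 + 61 @ $24 + 155 @ $24 + 198 @ $27 + 374 @ $25 + 330 @ $26 = $33,037

61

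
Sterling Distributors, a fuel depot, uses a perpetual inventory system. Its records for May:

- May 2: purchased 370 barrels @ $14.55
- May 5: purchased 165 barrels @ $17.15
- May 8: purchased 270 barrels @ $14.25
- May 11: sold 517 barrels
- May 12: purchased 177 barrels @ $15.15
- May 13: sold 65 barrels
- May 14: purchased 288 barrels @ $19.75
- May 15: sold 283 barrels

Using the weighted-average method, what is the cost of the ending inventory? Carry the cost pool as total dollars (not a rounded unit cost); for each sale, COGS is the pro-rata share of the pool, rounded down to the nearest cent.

Ending inventory = $6,891.17

After May 2: 370 on hand, pool $5,383.50 (≈ $14.5500 each)
After May 5: 535 on hand, pool $8,213.25 (≈ $15.3519 each)
After May 8: 805 on hand, pool $12,060.75 (≈ $14.9823 each)
May 11, sell 517: 517/805 × $12,060.75 → $7,745.84
After May 12: 465 on hand, pool $6,996.46 (≈ $15.0462 each)
May 13, sell 65: 65/465 × $6,996.46 → $977.99
After May 14: 688 on hand, pool $11,706.47 (≈ $17.0152 each)
May 15, sell 283: 283/688 × $11,706.47 → $4,815.30
Total COGS = $7,745.84 + $977.99 + $4,815.30 = $13,539.13
Ending inventory (cost pool remaining) = $6,891.17
Check: goods available $20,430.30 = COGS $13,539.13 + ending $6,891.17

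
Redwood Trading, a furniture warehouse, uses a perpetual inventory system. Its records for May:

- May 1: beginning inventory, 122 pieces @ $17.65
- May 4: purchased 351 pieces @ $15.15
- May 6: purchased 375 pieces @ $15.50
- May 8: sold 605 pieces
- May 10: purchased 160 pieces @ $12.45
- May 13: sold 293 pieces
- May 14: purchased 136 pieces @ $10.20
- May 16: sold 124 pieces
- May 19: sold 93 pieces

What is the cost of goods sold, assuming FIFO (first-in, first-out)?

May 8, 605 sold [FIFO — oldest first]: 122 @ $17.65 + 351 @ $15.15 + 132 @ $15.50 = $9,516.95
May 13, 293 sold [FIFO — oldest first]: 243 @ $15.50 + 50 @ $12.45 = $4,389.00
May 16, 124 sold [FIFO — oldest first]: 110 @ $12.45 + 14 @ $10.20 = $1,512.30
May 19, 93 sold [FIFO — oldest first]: 93 @ $10.20 = $948.60
Total COGS = $9,516.95 + $4,389.00 + $1,512.30 + $948.60 = $16,366.85
Ending inventory: 29 @ $10.20 = $295.80

COGS = $16,366.85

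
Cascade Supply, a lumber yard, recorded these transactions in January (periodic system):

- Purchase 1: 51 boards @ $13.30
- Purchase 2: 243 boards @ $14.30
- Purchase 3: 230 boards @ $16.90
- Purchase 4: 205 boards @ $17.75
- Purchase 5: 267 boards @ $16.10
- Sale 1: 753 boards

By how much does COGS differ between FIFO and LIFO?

FIFO COGS: 51 @ $13.30 + 243 @ $14.30 + 230 @ $16.90 + 205 @ $17.75 + 24 @ $16.10 = $12,065.35
LIFO COGS: 267 @ $16.10 + 205 @ $17.75 + 230 @ $16.90 + 51 @ $14.30 = $12,553.75
Difference = |$12,065.35 − $12,553.75| = $488.40

$488.40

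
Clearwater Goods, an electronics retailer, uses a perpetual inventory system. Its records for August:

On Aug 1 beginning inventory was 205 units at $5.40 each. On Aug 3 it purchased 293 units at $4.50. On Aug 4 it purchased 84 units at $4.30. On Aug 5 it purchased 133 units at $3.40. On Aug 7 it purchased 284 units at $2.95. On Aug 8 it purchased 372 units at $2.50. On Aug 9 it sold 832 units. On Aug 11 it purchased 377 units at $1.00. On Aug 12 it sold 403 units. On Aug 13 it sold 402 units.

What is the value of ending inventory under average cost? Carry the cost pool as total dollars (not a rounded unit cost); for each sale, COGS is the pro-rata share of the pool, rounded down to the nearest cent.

After Aug 1: 205 on hand, pool $1,107.00 (≈ $5.4000 each)
After Aug 3: 498 on hand, pool $2,425.50 (≈ $4.8705 each)
After Aug 4: 582 on hand, pool $2,786.70 (≈ $4.7881 each)
After Aug 5: 715 on hand, pool $3,238.90 (≈ $4.5299 each)
After Aug 7: 999 on hand, pool $4,076.70 (≈ $4.0808 each)
After Aug 8: 1371 on hand, pool $5,006.70 (≈ $3.6519 each)
Aug 9, sell 832: 832/1371 × $5,006.70 → $3,038.34
After Aug 11: 916 on hand, pool $2,345.36 (≈ $2.5604 each)
Aug 12, sell 403: 403/916 × $2,345.36 → $1,031.85
Aug 13, sell 402: 402/513 × $1,313.51 → $1,029.30
Total COGS = $3,038.34 + $1,031.85 + $1,029.30 = $5,099.49
Ending inventory (cost pool remaining) = $284.21

Ending inventory = $284.21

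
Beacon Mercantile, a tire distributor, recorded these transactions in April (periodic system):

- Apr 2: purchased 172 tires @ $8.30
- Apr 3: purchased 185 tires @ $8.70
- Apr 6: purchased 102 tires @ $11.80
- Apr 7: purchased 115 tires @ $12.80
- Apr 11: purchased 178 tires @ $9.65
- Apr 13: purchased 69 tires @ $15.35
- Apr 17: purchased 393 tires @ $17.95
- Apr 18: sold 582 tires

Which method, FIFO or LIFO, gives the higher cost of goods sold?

LIFO

FIFO COGS: 172 @ $8.30 + 185 @ $8.70 + 102 @ $11.80 + 115 @ $12.80 + 8 @ $9.65 = $5,789.90
LIFO COGS: 393 @ $17.95 + 69 @ $15.35 + 120 @ $9.65 = $9,271.50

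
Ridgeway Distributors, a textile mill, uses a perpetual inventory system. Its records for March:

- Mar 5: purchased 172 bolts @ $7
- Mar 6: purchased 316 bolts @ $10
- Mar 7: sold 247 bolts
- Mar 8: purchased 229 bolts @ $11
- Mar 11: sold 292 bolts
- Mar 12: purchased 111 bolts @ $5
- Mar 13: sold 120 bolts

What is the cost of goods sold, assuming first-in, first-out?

COGS = $6,245

Mar 7, 247 sold [FIFO — oldest first]: 172 @ $7 + 75 @ $10 = $1,954
Mar 11, 292 sold [FIFO — oldest first]: 241 @ $10 + 51 @ $11 = $2,971
Mar 13, 120 sold [FIFO — oldest first]: 120 @ $11 = $1,320
Total COGS = $1,954 + $2,971 + $1,320 = $6,245
Ending inventory: 58 @ $11 + 111 @ $5 = $1,193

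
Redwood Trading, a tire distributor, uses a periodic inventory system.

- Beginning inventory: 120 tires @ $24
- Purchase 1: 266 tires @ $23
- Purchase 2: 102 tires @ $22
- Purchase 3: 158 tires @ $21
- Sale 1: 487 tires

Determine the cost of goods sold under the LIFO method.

COGS = $10,783

Sale 1 (487) [LIFO — newest first]: 158 @ $21 + 102 @ $22 + 227 @ $23 = $10,783
Ending inventory: 120 @ $24 + 39 @ $23 = $3,777
Check: goods available $14,560 = COGS $10,783 + ending $3,777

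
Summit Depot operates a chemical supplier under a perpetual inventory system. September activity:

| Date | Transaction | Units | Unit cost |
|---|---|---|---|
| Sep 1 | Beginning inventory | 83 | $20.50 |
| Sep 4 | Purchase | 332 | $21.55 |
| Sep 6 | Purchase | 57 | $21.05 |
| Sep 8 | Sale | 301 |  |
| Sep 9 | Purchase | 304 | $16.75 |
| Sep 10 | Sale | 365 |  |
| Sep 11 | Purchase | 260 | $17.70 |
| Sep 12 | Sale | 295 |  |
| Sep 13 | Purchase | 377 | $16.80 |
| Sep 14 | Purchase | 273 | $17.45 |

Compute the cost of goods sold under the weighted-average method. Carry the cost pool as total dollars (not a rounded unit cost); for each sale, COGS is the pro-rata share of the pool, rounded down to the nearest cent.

After Sep 1: 83 on hand, pool $1,701.50 (≈ $20.5000 each)
After Sep 4: 415 on hand, pool $8,856.10 (≈ $21.3400 each)
After Sep 6: 472 on hand, pool $10,055.95 (≈ $21.3050 each)
Sep 8, sell 301: 301/472 × $10,055.95 → $6,412.79
After Sep 9: 475 on hand, pool $8,735.16 (≈ $18.3898 each)
Sep 10, sell 365: 365/475 × $8,735.16 → $6,712.28
After Sep 11: 370 on hand, pool $6,624.88 (≈ $17.9051 each)
Sep 12, sell 295: 295/370 × $6,624.88 → $5,281.99
After Sep 13: 452 on hand, pool $7,676.49 (≈ $16.9834 each)
After Sep 14: 725 on hand, pool $12,440.34 (≈ $17.1591 each)
Total COGS = $6,412.79 + $6,712.28 + $5,281.99 = $18,407.06
Ending inventory (cost pool remaining) = $12,440.34

COGS = $18,407.06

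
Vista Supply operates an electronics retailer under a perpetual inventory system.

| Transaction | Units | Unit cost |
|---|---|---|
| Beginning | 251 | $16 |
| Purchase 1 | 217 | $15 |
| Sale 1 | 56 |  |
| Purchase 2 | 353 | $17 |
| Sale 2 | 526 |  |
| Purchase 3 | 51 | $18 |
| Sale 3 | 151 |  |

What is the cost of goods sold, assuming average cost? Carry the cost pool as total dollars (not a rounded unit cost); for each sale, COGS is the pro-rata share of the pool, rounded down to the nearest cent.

COGS = $11,892.85

After Beginning: 251 on hand, pool $4,016.00 (≈ $16.0000 each)
After Purchase 1: 468 on hand, pool $7,271.00 (≈ $15.5363 each)
Sale 1, sell 56: 56/468 × $7,271.00 → $870.03
After Purchase 2: 765 on hand, pool $12,401.97 (≈ $16.2117 each)
Sale 2, sell 526: 526/765 × $12,401.97 → $8,527.36
After Purchase 3: 290 on hand, pool $4,792.61 (≈ $16.5262 each)
Sale 3, sell 151: 151/290 × $4,792.61 → $2,495.46
Total COGS = $870.03 + $8,527.36 + $2,495.46 = $11,892.85
Ending inventory (cost pool remaining) = $2,297.15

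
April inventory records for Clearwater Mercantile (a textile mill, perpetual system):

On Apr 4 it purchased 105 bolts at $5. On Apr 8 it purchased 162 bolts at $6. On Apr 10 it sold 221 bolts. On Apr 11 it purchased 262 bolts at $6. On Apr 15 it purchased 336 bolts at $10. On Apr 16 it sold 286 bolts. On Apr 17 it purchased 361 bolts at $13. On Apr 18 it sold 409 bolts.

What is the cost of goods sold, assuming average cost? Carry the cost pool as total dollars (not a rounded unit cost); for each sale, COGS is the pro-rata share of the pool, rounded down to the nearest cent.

After Apr 4: 105 on hand, pool $525.00 (≈ $5.0000 each)
After Apr 8: 267 on hand, pool $1,497.00 (≈ $5.6067 each)
Apr 10, sell 221: 221/267 × $1,497.00 → $1,239.08
After Apr 11: 308 on hand, pool $1,829.92 (≈ $5.9413 each)
After Apr 15: 644 on hand, pool $5,189.92 (≈ $8.0589 each)
Apr 16, sell 286: 286/644 × $5,189.92 → $2,304.84
After Apr 17: 719 on hand, pool $7,578.08 (≈ $10.5397 each)
Apr 18, sell 409: 409/719 × $7,578.08 → $4,310.75
Total COGS = $1,239.08 + $2,304.84 + $4,310.75 = $7,854.67
Ending inventory (cost pool remaining) = $3,267.33
Check: goods available $11,122.00 = COGS $7,854.67 + ending $3,267.33

COGS = $7,854.67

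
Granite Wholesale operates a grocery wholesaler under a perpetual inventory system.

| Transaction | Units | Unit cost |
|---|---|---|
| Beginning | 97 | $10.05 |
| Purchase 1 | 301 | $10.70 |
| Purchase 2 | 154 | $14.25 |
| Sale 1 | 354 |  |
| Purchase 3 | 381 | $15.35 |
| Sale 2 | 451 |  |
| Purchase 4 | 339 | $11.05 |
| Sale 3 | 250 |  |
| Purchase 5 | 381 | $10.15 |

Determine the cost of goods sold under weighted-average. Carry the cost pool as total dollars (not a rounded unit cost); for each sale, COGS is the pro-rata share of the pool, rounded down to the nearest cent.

After Beginning: 97 on hand, pool $974.85 (≈ $10.0500 each)
After Purchase 1: 398 on hand, pool $4,195.55 (≈ $10.5416 each)
After Purchase 2: 552 on hand, pool $6,390.05 (≈ $11.5762 each)
Sale 1, sell 354: 354/552 × $6,390.05 → $4,097.96
After Purchase 3: 579 on hand, pool $8,140.44 (≈ $14.0595 each)
Sale 2, sell 451: 451/579 × $8,140.44 → $6,340.82
After Purchase 4: 467 on hand, pool $5,545.57 (≈ $11.8749 each)
Sale 3, sell 250: 250/467 × $5,545.57 → $2,968.72
After Purchase 5: 598 on hand, pool $6,444.00 (≈ $10.7759 each)
Total COGS = $4,097.96 + $6,340.82 + $2,968.72 = $13,407.50
Ending inventory (cost pool remaining) = $6,444.00

COGS = $13,407.50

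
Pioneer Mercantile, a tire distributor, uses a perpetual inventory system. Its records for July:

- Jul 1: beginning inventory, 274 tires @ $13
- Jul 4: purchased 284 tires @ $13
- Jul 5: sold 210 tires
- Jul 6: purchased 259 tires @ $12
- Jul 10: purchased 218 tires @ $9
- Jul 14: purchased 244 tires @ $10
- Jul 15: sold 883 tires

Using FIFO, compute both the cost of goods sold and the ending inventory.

Jul 5, 210 sold [FIFO — oldest first]: 210 @ $13 = $2,730
Jul 15, 883 sold [FIFO — oldest first]: 64 @ $13 + 284 @ $13 + 259 @ $12 + 218 @ $9 + 58 @ $10 = $10,174
Total COGS = $2,730 + $10,174 = $12,904
Ending inventory: 186 @ $10 = $1,860

COGS = $12,904; ending inventory = $1,860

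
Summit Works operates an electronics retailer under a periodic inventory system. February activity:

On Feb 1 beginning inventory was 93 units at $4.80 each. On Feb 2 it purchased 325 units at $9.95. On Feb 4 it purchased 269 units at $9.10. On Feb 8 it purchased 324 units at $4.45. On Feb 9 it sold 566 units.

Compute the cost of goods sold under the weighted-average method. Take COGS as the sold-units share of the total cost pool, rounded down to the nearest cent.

Feb 9, sell 566: 566/1011 × $7,569.85 → $4,237.91
Ending inventory (cost pool remaining) = $3,331.94

COGS = $4,237.91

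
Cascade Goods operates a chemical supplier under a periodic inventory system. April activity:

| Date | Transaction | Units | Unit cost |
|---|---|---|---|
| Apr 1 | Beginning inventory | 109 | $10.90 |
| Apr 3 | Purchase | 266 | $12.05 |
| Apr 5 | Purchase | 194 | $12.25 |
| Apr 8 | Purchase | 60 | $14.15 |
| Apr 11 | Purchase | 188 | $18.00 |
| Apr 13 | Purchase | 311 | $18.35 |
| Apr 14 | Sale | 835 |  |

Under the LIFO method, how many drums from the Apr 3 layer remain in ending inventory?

184

Apr 14, 835 sold [LIFO — newest first]: 311 @ $18.35 + 188 @ $18.00 + 60 @ $14.15 + 194 @ $12.25 + 82 @ $12.05 = $13,304.45
Ending inventory: 109 @ $10.90 + 184 @ $12.05 = $3,405.30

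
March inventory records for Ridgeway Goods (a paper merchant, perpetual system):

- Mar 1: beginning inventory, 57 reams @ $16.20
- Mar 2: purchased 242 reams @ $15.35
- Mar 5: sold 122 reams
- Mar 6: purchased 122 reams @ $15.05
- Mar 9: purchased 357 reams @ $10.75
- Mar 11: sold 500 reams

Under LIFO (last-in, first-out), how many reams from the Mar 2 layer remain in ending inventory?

99

Mar 5, 122 sold [LIFO — newest first]: 122 @ $15.35 = $1,872.70
Mar 11, 500 sold [LIFO — newest first]: 357 @ $10.75 + 122 @ $15.05 + 21 @ $15.35 = $5,996.20
Total COGS = $1,872.70 + $5,996.20 = $7,868.90
Ending inventory: 57 @ $16.20 + 99 @ $15.35 = $2,443.05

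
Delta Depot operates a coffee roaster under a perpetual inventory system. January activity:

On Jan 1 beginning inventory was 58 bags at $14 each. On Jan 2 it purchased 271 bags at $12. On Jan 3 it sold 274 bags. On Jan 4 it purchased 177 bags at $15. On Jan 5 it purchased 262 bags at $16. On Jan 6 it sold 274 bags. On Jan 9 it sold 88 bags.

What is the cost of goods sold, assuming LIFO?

COGS = $8,986

Jan 3, 274 sold [LIFO — newest first]: 271 @ $12 + 3 @ $14 = $3,294
Jan 6, 274 sold [LIFO — newest first]: 262 @ $16 + 12 @ $15 = $4,372
Jan 9, 88 sold [LIFO — newest first]: 88 @ $15 = $1,320
Total COGS = $3,294 + $4,372 + $1,320 = $8,986
Ending inventory: 55 @ $14 + 77 @ $15 = $1,925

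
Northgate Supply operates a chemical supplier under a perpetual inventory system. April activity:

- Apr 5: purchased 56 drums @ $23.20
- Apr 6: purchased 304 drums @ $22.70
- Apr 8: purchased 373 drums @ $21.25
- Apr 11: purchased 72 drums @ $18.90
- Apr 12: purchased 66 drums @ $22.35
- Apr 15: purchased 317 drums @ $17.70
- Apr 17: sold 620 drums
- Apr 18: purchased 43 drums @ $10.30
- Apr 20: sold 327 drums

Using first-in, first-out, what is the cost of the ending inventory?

Apr 17, 620 sold [FIFO — oldest first]: 56 @ $23.20 + 304 @ $22.70 + 260 @ $21.25 = $13,725.00
Apr 20, 327 sold [FIFO — oldest first]: 113 @ $21.25 + 72 @ $18.90 + 66 @ $22.35 + 76 @ $17.70 = $6,582.35
Total COGS = $13,725.00 + $6,582.35 = $20,307.35
Ending inventory: 241 @ $17.70 + 43 @ $10.30 = $4,708.60

Ending inventory = $4,708.60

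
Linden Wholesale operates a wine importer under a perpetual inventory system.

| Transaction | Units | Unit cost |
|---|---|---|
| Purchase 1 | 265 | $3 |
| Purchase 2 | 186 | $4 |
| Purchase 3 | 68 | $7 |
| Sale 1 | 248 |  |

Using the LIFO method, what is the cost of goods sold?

Sale 1 (248) [LIFO — newest first]: 68 @ $7 + 180 @ $4 = $1,196
Ending inventory: 265 @ $3 + 6 @ $4 = $819
Check: goods available $2,015 = COGS $1,196 + ending $819

COGS = $1,196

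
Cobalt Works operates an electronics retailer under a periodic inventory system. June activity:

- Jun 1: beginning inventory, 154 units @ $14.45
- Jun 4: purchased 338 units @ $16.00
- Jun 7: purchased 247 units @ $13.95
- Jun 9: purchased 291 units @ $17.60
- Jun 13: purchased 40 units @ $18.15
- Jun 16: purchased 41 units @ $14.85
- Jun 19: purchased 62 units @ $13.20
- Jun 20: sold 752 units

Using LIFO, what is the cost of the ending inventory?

Ending inventory = $6,497.30

Jun 20, 752 sold [LIFO — newest first]: 62 @ $13.20 + 41 @ $14.85 + 40 @ $18.15 + 291 @ $17.60 + 247 @ $13.95 + 71 @ $16.00 = $11,856.50
Ending inventory: 154 @ $14.45 + 267 @ $16.00 = $6,497.30
Check: goods available $18,353.80 = COGS $11,856.50 + ending $6,497.30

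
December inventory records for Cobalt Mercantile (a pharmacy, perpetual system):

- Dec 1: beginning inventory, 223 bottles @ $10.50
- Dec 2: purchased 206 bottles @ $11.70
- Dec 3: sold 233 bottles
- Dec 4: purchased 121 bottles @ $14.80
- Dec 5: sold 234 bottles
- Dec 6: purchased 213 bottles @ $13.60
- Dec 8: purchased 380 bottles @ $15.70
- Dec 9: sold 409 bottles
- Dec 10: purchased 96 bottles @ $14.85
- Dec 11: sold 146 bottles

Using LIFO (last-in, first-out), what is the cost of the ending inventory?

Dec 3, 233 sold [LIFO — newest first]: 206 @ $11.70 + 27 @ $10.50 = $2,693.70
Dec 5, 234 sold [LIFO — newest first]: 121 @ $14.80 + 113 @ $10.50 = $2,977.30
Dec 9, 409 sold [LIFO — newest first]: 380 @ $15.70 + 29 @ $13.60 = $6,360.40
Dec 11, 146 sold [LIFO — newest first]: 96 @ $14.85 + 50 @ $13.60 = $2,105.60
Total COGS = $2,693.70 + $2,977.30 + $6,360.40 + $2,105.60 = $14,137.00
Ending inventory: 83 @ $10.50 + 134 @ $13.60 = $2,693.90

Ending inventory = $2,693.90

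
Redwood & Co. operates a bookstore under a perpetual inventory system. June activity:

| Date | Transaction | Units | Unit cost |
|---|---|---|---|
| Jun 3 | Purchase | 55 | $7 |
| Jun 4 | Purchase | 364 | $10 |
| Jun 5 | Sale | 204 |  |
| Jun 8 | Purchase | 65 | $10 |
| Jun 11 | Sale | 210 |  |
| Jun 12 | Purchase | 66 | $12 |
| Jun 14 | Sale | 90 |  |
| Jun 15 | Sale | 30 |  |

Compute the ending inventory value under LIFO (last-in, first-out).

Ending inventory = $112

Jun 5, 204 sold [LIFO — newest first]: 204 @ $10 = $2,040
Jun 11, 210 sold [LIFO — newest first]: 65 @ $10 + 145 @ $10 = $2,100
Jun 14, 90 sold [LIFO — newest first]: 66 @ $12 + 15 @ $10 + 9 @ $7 = $1,005
Jun 15, 30 sold [LIFO — newest first]: 30 @ $7 = $210
Total COGS = $2,040 + $2,100 + $1,005 + $210 = $5,355
Ending inventory: 16 @ $7 = $112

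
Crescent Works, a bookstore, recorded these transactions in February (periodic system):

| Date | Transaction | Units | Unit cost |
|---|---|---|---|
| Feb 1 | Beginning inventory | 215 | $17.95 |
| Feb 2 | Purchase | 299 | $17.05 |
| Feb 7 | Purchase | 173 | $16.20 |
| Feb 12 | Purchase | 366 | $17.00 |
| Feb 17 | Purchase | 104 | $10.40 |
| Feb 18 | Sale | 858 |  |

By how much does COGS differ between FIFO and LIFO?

FIFO COGS: 215 @ $17.95 + 299 @ $17.05 + 173 @ $16.20 + 171 @ $17.00 = $14,666.80
LIFO COGS: 104 @ $10.40 + 366 @ $17.00 + 173 @ $16.20 + 215 @ $17.05 = $13,771.95
Difference = |$14,666.80 − $13,771.95| = $894.85

$894.85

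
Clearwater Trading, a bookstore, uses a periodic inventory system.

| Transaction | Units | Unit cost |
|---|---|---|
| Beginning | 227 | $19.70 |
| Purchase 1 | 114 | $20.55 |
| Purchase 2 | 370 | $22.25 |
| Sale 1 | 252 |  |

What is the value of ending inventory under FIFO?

Ending inventory = $10,061.45

Sale 1 (252) [FIFO — oldest first]: 227 @ $19.70 + 25 @ $20.55 = $4,985.65
Ending inventory: 89 @ $20.55 + 370 @ $22.25 = $10,061.45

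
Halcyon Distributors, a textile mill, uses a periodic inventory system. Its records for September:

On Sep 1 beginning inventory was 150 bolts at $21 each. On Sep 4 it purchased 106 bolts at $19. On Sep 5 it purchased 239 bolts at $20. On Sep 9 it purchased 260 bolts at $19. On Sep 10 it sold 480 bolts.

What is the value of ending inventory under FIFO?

Ending inventory = $5,240

Sep 10, 480 sold [FIFO — oldest first]: 150 @ $21 + 106 @ $19 + 224 @ $20 = $9,644
Ending inventory: 15 @ $20 + 260 @ $19 = $5,240
Check: goods available $14,884 = COGS $9,644 + ending $5,240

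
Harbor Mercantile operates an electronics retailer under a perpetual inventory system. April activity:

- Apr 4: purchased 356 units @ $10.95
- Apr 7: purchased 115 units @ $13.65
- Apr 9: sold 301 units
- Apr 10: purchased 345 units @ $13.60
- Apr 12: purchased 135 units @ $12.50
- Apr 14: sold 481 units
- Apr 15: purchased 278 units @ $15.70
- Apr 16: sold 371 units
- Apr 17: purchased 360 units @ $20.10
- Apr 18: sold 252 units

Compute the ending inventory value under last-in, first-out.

Apr 9, 301 sold [LIFO — newest first]: 115 @ $13.65 + 186 @ $10.95 = $3,606.45
Apr 14, 481 sold [LIFO — newest first]: 135 @ $12.50 + 345 @ $13.60 + 1 @ $10.95 = $6,390.45
Apr 16, 371 sold [LIFO — newest first]: 278 @ $15.70 + 93 @ $10.95 = $5,382.95
Apr 18, 252 sold [LIFO — newest first]: 252 @ $20.10 = $5,065.20
Total COGS = $3,606.45 + $6,390.45 + $5,382.95 + $5,065.20 = $20,445.05
Ending inventory: 76 @ $10.95 + 108 @ $20.10 = $3,003.00
Check: goods available $23,448.05 = COGS $20,445.05 + ending $3,003.00

Ending inventory = $3,003.00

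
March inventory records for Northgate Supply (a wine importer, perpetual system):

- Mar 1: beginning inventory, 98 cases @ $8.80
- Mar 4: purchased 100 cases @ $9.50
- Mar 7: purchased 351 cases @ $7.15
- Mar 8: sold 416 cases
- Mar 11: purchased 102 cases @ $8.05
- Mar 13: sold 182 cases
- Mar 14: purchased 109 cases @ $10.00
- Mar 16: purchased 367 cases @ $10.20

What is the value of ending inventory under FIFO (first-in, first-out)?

Mar 8, 416 sold [FIFO — oldest first]: 98 @ $8.80 + 100 @ $9.50 + 218 @ $7.15 = $3,371.10
Mar 13, 182 sold [FIFO — oldest first]: 133 @ $7.15 + 49 @ $8.05 = $1,345.40
Total COGS = $3,371.10 + $1,345.40 = $4,716.50
Ending inventory: 53 @ $8.05 + 109 @ $10.00 + 367 @ $10.20 = $5,260.05
Check: goods available $9,976.55 = COGS $4,716.50 + ending $5,260.05

Ending inventory = $5,260.05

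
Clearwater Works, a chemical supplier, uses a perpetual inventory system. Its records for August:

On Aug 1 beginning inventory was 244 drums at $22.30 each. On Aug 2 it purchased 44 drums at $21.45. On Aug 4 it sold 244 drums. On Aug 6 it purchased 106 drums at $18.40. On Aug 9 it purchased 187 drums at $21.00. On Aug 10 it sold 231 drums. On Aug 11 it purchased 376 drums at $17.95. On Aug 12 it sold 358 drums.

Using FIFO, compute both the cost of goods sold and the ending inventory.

Aug 4, 244 sold [FIFO — oldest first]: 244 @ $22.30 = $5,441.20
Aug 10, 231 sold [FIFO — oldest first]: 44 @ $21.45 + 106 @ $18.40 + 81 @ $21.00 = $4,595.20
Aug 12, 358 sold [FIFO — oldest first]: 106 @ $21.00 + 252 @ $17.95 = $6,749.40
Total COGS = $5,441.20 + $4,595.20 + $6,749.40 = $16,785.80
Ending inventory: 124 @ $17.95 = $2,225.80
Check: goods available $19,011.60 = COGS $16,785.80 + ending $2,225.80

COGS = $16,785.80; ending inventory = $2,225.80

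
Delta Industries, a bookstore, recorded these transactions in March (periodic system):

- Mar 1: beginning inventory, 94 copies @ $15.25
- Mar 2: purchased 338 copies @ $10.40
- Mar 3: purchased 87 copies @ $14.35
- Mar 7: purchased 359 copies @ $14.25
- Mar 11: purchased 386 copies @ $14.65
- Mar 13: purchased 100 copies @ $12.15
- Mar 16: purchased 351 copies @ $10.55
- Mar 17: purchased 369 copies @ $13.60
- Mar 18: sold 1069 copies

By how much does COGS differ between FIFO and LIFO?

$526.75

FIFO COGS: 94 @ $15.25 + 338 @ $10.40 + 87 @ $14.35 + 359 @ $14.25 + 191 @ $14.65 = $14,111.05
LIFO COGS: 369 @ $13.60 + 351 @ $10.55 + 100 @ $12.15 + 249 @ $14.65 = $13,584.30
Difference = |$14,111.05 − $13,584.30| = $526.75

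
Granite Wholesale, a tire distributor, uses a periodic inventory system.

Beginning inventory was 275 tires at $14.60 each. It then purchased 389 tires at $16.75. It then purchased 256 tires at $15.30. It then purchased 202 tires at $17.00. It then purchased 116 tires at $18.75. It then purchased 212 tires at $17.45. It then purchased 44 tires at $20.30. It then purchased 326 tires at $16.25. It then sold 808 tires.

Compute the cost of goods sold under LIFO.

COGS = $13,935.10

Sale 1 (808) [LIFO — newest first]: 326 @ $16.25 + 44 @ $20.30 + 212 @ $17.45 + 116 @ $18.75 + 110 @ $17.00 = $13,935.10
Ending inventory: 275 @ $14.60 + 389 @ $16.75 + 256 @ $15.30 + 92 @ $17.00 = $16,011.55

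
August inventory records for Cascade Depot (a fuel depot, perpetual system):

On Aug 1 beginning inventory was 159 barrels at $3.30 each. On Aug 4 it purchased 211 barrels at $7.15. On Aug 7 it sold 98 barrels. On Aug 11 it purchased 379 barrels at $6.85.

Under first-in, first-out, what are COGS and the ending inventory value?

COGS = $323.40; ending inventory = $4,306.10

Aug 7, 98 sold [FIFO — oldest first]: 98 @ $3.30 = $323.40
Ending inventory: 61 @ $3.30 + 211 @ $7.15 + 379 @ $6.85 = $4,306.10
Check: goods available $4,629.50 = COGS $323.40 + ending $4,306.10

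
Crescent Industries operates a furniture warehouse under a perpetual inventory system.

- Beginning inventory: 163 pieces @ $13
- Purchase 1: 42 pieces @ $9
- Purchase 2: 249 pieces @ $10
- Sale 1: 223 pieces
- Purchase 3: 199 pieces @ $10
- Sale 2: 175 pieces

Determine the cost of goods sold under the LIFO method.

Sale 1 (223) [LIFO — newest first]: 223 @ $10 = $2,230
Sale 2 (175) [LIFO — newest first]: 175 @ $10 = $1,750
Total COGS = $2,230 + $1,750 = $3,980
Ending inventory: 163 @ $13 + 42 @ $9 + 26 @ $10 + 24 @ $10 = $2,997

COGS = $3,980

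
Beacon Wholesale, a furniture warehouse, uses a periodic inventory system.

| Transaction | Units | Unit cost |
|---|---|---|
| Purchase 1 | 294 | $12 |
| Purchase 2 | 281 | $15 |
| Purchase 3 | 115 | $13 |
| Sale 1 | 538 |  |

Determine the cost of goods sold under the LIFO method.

Sale 1 (538) [LIFO — newest first]: 115 @ $13 + 281 @ $15 + 142 @ $12 = $7,414
Ending inventory: 152 @ $12 = $1,824

COGS = $7,414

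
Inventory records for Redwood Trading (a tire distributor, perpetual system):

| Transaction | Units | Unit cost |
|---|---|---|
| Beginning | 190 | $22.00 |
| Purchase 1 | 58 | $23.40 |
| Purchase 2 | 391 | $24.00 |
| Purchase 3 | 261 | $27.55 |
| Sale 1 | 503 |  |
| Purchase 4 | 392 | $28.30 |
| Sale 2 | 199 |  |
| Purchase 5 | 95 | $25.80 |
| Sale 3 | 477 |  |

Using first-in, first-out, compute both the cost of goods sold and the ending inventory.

COGS = $30,007.45; ending inventory = $5,648.90

Sale 1 (503) [FIFO — oldest first]: 190 @ $22.00 + 58 @ $23.40 + 255 @ $24.00 = $11,657.20
Sale 2 (199) [FIFO — oldest first]: 136 @ $24.00 + 63 @ $27.55 = $4,999.65
Sale 3 (477) [FIFO — oldest first]: 198 @ $27.55 + 279 @ $28.30 = $13,350.60
Total COGS = $11,657.20 + $4,999.65 + $13,350.60 = $30,007.45
Ending inventory: 113 @ $28.30 + 95 @ $25.80 = $5,648.90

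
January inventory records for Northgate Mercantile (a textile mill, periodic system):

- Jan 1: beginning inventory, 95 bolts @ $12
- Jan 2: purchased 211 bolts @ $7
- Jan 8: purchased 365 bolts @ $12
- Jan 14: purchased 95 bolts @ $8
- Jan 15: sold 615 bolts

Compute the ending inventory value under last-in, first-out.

Jan 15, 615 sold [LIFO — newest first]: 95 @ $8 + 365 @ $12 + 155 @ $7 = $6,225
Ending inventory: 95 @ $12 + 56 @ $7 = $1,532
Check: goods available $7,757 = COGS $6,225 + ending $1,532

Ending inventory = $1,532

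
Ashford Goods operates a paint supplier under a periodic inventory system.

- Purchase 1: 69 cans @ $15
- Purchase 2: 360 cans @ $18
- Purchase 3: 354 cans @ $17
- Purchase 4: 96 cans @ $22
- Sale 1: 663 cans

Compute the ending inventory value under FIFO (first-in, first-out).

Ending inventory = $4,152

Sale 1 (663) [FIFO — oldest first]: 69 @ $15 + 360 @ $18 + 234 @ $17 = $11,493
Ending inventory: 120 @ $17 + 96 @ $22 = $4,152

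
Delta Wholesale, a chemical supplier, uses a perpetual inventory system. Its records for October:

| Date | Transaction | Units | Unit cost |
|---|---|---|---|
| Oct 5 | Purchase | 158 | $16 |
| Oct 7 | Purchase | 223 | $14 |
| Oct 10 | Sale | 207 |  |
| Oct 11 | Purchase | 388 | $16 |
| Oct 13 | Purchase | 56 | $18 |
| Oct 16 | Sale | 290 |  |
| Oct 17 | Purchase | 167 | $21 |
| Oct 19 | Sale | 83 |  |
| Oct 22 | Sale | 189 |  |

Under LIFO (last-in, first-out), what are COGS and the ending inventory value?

COGS = $12,837; ending inventory = $3,536

Oct 10, 207 sold [LIFO — newest first]: 207 @ $14 = $2,898
Oct 16, 290 sold [LIFO — newest first]: 56 @ $18 + 234 @ $16 = $4,752
Oct 19, 83 sold [LIFO — newest first]: 83 @ $21 = $1,743
Oct 22, 189 sold [LIFO — newest first]: 84 @ $21 + 105 @ $16 = $3,444
Total COGS = $2,898 + $4,752 + $1,743 + $3,444 = $12,837
Ending inventory: 158 @ $16 + 16 @ $14 + 49 @ $16 = $3,536
Check: goods available $16,373 = COGS $12,837 + ending $3,536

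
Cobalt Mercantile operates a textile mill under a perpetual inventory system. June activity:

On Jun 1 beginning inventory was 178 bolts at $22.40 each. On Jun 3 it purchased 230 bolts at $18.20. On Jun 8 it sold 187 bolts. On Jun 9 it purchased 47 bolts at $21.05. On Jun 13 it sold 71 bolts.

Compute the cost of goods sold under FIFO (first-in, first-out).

Jun 8, 187 sold [FIFO — oldest first]: 178 @ $22.40 + 9 @ $18.20 = $4,151.00
Jun 13, 71 sold [FIFO — oldest first]: 71 @ $18.20 = $1,292.20
Total COGS = $4,151.00 + $1,292.20 = $5,443.20
Ending inventory: 150 @ $18.20 + 47 @ $21.05 = $3,719.35
Check: goods available $9,162.55 = COGS $5,443.20 + ending $3,719.35

COGS = $5,443.20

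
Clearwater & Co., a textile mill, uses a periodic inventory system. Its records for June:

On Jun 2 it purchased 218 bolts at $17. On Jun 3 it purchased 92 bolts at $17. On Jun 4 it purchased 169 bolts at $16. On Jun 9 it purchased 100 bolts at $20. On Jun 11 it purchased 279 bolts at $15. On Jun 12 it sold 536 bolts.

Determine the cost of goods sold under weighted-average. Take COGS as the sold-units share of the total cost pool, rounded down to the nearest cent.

COGS = $8,845.24

Jun 12, sell 536: 536/858 × $14,159.00 → $8,845.24
Ending inventory (cost pool remaining) = $5,313.76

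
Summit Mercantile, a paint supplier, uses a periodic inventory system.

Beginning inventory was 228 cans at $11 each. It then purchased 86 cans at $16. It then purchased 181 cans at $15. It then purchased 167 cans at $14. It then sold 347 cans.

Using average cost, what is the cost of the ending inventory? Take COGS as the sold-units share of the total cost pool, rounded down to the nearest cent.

Ending inventory = $4,252.50

Sale 1, sell 347: 347/662 × $8,937.00 → $4,684.50
Ending inventory (cost pool remaining) = $4,252.50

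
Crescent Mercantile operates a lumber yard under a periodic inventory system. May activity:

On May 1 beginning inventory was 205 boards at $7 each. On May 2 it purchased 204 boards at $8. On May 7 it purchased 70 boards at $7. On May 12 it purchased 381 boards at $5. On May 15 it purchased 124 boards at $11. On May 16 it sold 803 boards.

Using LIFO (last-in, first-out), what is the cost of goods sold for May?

May 16, 803 sold [LIFO — newest first]: 124 @ $11 + 381 @ $5 + 70 @ $7 + 204 @ $8 + 24 @ $7 = $5,559
Ending inventory: 181 @ $7 = $1,267
Check: goods available $6,826 = COGS $5,559 + ending $1,267

COGS = $5,559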